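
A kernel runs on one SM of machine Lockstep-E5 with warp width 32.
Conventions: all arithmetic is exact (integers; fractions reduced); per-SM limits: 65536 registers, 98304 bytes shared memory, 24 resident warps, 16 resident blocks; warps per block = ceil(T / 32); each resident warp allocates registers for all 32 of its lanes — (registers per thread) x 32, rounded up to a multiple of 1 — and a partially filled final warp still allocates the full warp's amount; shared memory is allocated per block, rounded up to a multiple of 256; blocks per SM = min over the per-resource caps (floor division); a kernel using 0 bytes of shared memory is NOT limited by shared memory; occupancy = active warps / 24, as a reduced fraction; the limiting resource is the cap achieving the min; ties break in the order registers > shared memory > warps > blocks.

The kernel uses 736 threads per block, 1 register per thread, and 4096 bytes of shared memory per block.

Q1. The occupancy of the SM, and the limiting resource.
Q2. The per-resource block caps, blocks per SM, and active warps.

Answer: occupancy 23/24, limited by warps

registers: 89 blocks
shared memory: 24 blocks
warps: 1 block
blocks: 16 blocks

Answer: 1 block, 23 active warps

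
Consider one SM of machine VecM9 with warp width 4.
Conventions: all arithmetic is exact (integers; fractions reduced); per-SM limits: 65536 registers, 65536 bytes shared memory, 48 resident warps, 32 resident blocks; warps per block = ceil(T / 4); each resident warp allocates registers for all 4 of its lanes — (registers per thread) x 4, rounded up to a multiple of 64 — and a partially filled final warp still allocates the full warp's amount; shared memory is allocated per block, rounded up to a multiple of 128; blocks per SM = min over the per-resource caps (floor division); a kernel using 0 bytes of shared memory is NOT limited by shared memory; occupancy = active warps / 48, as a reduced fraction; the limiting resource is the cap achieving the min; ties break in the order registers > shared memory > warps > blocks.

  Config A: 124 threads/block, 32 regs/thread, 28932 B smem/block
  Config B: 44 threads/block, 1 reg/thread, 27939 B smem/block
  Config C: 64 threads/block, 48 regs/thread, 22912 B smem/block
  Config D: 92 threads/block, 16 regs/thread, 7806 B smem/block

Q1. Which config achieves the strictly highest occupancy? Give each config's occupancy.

occupancies: A 31/48, B 11/24, C 2/3, D 23/24

Answer: D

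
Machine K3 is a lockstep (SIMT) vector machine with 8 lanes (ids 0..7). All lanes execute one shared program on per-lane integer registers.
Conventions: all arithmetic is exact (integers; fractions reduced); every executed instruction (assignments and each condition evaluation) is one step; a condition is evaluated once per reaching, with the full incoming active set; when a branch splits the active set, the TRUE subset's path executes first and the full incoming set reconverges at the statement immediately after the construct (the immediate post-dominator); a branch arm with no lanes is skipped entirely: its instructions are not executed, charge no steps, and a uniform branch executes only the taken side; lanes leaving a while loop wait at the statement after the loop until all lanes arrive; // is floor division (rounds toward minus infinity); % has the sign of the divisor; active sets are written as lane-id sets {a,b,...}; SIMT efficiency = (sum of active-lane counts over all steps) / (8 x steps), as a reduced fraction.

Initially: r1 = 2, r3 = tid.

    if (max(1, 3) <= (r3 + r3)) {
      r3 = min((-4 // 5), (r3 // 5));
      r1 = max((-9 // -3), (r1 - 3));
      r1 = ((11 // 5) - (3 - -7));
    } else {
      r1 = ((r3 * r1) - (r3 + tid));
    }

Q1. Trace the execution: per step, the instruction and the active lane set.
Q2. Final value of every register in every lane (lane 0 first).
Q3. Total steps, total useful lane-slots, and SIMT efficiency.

step 0: eval (max(1, 3) <= (r3 + r3)) {0,1,2,3,4,5,6,7}
step 1: r3 <- min((-4 // 5), (r3 // 5)) {2,3,4,5,6,7}
step 2: r1 <- max((-9 // -3), (r1 - 3)) {2,3,4,5,6,7}
step 3: r1 <- ((11 // 5) - (3 - -7)) {2,3,4,5,6,7}
step 4: r1 <- ((r3 * r1) - (r3 + tid)) {0,1}

Answer: 5 steps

r1: 0,0,-8,-8,-8,-8,-8,-8
r3: 0,1,-1,-1,-1,-1,-1,-1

steps = 5; useful = 28; efficiency = 28/40 = 7/10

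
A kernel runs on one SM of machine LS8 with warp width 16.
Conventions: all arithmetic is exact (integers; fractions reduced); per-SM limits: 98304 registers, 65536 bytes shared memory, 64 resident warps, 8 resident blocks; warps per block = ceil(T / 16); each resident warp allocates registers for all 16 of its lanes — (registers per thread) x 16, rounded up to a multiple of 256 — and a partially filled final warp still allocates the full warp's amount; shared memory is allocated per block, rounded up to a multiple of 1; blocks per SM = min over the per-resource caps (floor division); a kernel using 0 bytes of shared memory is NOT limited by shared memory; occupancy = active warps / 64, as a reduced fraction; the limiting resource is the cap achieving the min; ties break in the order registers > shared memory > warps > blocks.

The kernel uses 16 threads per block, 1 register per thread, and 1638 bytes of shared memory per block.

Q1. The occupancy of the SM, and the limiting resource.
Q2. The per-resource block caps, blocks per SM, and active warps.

Answer: occupancy 1/8, limited by blocks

registers: 384 blocks
shared memory: 40 blocks
warps: 64 blocks
blocks: 8 blocks

Answer: 8 blocks, 8 active warps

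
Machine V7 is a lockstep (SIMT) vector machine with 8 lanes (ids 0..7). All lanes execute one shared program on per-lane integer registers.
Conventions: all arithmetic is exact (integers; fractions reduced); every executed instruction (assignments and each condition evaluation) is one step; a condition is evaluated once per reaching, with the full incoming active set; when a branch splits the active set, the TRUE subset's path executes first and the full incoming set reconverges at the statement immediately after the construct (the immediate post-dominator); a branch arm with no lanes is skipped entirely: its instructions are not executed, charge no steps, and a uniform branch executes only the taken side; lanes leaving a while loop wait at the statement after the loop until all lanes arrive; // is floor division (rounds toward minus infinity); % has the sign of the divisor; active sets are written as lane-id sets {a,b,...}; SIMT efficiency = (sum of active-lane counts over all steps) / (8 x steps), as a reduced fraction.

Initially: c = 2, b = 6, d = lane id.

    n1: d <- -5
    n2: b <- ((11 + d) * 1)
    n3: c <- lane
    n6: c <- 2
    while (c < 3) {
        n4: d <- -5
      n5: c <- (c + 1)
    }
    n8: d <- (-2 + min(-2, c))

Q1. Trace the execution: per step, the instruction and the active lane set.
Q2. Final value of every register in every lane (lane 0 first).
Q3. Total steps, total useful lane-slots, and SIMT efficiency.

step 0: d <- -5                      {0,1,2,3,4,5,6,7}
step 1: b <- ((11 + d) * 1)          {0,1,2,3,4,5,6,7}
step 2: c <- lane                    {0,1,2,3,4,5,6,7}
step 3: c <- 2                       {0,1,2,3,4,5,6,7}
step 4: eval (c < 3)                 {0,1,2,3,4,5,6,7}
step 5: d <- -5                      {0,1,2,3,4,5,6,7}
step 6: c <- (c + 1)                 {0,1,2,3,4,5,6,7}
step 7: eval (c < 3)                 {0,1,2,3,4,5,6,7}
step 8: d <- (-2 + min(-2, c))       {0,1,2,3,4,5,6,7}

Answer: 9 steps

c: 3,3,3,3,3,3,3,3
b: 6,6,6,6,6,6,6,6
d: -4,-4,-4,-4,-4,-4,-4,-4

steps = 9; useful = 72; efficiency = 72/72 = 1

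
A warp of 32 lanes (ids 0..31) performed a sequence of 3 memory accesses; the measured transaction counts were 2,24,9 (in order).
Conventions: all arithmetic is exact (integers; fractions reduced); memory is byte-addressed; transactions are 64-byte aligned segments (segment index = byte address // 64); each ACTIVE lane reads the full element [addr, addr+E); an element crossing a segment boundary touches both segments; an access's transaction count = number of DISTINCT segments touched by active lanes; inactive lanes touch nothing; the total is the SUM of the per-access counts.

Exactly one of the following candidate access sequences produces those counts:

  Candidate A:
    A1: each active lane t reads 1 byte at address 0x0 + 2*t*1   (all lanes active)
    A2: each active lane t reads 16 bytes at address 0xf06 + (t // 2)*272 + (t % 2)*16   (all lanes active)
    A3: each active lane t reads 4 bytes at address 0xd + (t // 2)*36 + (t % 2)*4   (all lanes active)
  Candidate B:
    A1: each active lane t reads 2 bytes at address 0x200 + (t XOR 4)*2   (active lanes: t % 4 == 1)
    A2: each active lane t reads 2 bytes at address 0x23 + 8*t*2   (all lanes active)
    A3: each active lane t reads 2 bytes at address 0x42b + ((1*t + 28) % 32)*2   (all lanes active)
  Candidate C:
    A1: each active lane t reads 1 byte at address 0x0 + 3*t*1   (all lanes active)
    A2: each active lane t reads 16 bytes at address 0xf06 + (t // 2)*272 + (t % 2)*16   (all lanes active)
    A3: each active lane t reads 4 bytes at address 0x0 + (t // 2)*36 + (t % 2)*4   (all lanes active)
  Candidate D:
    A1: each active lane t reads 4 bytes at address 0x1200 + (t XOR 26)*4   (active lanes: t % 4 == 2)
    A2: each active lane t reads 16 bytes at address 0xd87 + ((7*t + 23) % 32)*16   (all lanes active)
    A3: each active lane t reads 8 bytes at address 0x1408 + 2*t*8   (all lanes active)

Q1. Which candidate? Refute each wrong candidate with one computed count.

A: A1 gives 1 transaction, not 2
B: A1 gives 1 transaction, not 2
D: A2 gives 9 transactions, not 24
C: all counts match (2,24,9)

Answer: C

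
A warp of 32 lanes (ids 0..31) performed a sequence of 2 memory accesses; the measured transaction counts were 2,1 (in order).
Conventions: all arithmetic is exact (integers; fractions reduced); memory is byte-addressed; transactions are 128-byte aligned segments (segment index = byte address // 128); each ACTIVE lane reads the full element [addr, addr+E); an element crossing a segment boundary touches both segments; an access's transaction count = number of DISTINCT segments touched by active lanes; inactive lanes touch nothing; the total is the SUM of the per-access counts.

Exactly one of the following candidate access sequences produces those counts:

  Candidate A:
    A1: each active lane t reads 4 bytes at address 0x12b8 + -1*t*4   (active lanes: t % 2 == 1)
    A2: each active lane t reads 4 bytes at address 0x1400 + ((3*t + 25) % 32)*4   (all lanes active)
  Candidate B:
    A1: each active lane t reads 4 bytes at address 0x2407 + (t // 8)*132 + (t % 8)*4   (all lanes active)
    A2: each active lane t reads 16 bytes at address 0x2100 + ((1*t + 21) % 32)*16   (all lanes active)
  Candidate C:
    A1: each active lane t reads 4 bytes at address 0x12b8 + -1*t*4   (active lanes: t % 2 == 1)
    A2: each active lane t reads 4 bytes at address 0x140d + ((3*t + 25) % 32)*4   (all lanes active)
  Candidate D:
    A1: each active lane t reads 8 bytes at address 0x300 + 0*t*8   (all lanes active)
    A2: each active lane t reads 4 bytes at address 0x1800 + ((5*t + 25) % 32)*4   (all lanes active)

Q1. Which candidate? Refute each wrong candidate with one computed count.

B: A1 gives 4 transactions, not 2
C: A2 gives 2 transactions, not 1
D: A1 gives 1 transaction, not 2
A: all counts match (2,1)

Answer: A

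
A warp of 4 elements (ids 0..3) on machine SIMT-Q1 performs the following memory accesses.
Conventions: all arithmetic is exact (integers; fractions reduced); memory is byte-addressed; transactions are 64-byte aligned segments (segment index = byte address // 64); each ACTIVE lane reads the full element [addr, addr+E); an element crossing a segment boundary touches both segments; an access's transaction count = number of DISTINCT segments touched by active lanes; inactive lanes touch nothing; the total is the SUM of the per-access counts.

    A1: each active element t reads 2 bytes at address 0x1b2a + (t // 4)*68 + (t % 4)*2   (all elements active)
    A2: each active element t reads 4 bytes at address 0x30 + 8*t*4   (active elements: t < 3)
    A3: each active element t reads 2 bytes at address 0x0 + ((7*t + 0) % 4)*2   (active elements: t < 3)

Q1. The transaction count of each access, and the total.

A1: 1 transaction
A2: 2 transactions
A3: 1 transaction

Answer: 1,2,1; total 4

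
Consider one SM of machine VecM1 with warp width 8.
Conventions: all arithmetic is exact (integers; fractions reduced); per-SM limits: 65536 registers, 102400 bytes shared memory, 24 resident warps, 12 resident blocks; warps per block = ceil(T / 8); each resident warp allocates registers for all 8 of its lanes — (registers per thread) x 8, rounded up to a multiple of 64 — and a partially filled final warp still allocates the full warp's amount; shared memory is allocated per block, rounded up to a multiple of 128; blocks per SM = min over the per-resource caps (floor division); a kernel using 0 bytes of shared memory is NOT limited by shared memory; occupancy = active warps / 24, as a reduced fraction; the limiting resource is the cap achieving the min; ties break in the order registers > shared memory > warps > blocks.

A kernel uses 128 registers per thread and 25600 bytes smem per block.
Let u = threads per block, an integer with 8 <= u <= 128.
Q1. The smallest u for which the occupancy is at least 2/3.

Answer: u = 25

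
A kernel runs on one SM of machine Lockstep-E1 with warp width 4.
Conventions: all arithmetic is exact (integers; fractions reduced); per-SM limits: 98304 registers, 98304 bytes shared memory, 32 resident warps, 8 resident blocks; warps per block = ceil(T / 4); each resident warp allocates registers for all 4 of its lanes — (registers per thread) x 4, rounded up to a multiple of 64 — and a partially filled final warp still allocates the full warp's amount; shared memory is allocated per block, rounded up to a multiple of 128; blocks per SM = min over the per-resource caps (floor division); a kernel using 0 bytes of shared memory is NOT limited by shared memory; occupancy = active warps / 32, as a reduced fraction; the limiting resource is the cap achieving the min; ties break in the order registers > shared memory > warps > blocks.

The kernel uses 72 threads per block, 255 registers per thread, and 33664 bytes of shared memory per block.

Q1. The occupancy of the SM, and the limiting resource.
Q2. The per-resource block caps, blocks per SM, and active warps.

Answer: occupancy 9/16, limited by warps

registers: 5 blocks
shared memory: 2 blocks
warps: 1 block
blocks: 8 blocks

Answer: 1 block, 18 active warps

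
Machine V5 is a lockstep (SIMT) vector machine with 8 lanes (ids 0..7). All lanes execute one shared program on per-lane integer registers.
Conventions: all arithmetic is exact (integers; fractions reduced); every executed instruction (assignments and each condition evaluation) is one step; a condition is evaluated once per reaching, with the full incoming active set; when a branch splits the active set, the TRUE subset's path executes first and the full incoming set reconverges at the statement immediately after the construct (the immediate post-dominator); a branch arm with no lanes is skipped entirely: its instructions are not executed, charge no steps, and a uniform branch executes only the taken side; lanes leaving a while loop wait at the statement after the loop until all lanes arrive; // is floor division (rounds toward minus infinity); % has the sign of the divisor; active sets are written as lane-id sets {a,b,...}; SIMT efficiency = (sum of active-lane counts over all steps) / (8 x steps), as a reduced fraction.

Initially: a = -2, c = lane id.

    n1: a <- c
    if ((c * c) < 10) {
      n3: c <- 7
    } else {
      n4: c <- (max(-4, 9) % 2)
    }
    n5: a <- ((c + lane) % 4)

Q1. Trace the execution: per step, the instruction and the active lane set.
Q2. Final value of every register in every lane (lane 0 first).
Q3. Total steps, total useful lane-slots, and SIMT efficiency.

step 0: a <- c                       {0,1,2,3,4,5,6,7}
step 1: eval ((c * c) < 10)          {0,1,2,3,4,5,6,7}
step 2: c <- 7                       {0,1,2,3}
step 3: c <- (max(-4, 9) % 2)        {4,5,6,7}
step 4: a <- ((c + lane) % 4)        {0,1,2,3,4,5,6,7}

Answer: 5 steps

a: 3,0,1,2,1,2,3,0
c: 7,7,7,7,1,1,1,1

steps = 5; useful = 32; efficiency = 32/40 = 4/5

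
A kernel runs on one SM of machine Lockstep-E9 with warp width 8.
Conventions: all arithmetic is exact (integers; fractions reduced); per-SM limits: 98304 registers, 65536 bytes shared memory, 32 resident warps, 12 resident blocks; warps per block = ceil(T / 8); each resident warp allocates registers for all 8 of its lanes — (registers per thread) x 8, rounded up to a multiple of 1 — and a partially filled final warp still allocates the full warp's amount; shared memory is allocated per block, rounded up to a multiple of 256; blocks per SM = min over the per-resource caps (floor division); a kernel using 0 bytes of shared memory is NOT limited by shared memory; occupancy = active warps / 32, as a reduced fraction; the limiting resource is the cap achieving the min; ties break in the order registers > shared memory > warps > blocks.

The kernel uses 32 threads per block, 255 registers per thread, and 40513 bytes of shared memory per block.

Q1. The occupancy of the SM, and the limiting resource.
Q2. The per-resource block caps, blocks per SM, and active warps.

Answer: occupancy 1/8, limited by shared memory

registers: 12 blocks
shared memory: 1 block
warps: 8 blocks
blocks: 12 blocks

Answer: 1 block, 4 active warps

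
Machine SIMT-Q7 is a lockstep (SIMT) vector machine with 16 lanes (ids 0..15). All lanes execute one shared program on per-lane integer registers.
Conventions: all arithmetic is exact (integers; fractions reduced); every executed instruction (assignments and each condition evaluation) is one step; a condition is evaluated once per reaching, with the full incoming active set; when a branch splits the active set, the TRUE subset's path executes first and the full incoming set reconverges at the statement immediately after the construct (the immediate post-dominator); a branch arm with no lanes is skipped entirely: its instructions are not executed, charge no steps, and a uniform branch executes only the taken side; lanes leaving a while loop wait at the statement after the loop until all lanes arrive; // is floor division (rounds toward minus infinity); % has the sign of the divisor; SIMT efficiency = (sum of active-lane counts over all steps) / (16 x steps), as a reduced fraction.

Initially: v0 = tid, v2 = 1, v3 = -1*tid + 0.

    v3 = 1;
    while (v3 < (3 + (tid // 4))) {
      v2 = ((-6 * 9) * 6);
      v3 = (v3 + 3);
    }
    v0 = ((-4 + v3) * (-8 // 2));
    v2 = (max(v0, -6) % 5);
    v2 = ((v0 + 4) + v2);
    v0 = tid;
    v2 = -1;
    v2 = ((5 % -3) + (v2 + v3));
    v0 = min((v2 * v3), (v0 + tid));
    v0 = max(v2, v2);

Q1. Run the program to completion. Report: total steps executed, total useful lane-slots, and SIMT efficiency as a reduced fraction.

Answer: 16 steps, 232 useful, 29/32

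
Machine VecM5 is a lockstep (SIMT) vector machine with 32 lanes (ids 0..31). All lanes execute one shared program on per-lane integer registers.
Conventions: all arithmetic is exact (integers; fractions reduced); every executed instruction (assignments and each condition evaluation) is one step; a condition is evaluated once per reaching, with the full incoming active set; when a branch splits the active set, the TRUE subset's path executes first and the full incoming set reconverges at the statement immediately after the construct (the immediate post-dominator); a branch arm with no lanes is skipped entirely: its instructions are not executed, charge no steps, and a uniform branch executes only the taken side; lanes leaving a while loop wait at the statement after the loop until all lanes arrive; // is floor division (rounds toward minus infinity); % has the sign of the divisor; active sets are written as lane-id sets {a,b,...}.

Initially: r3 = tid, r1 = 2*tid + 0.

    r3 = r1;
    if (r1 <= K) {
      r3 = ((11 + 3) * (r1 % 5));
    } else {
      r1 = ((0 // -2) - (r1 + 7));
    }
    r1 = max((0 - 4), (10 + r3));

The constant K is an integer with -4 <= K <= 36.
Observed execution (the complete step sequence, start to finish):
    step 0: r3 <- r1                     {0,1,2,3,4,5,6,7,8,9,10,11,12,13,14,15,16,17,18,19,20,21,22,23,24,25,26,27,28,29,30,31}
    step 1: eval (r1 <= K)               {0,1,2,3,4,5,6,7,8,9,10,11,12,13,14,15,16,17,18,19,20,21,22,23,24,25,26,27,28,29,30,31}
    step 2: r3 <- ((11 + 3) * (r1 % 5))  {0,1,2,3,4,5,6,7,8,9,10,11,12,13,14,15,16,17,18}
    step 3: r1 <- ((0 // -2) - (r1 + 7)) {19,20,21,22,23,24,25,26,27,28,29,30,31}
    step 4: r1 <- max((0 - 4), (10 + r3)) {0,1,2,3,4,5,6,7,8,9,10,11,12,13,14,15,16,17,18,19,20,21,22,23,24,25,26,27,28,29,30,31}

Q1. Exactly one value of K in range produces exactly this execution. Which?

Answer: K = 36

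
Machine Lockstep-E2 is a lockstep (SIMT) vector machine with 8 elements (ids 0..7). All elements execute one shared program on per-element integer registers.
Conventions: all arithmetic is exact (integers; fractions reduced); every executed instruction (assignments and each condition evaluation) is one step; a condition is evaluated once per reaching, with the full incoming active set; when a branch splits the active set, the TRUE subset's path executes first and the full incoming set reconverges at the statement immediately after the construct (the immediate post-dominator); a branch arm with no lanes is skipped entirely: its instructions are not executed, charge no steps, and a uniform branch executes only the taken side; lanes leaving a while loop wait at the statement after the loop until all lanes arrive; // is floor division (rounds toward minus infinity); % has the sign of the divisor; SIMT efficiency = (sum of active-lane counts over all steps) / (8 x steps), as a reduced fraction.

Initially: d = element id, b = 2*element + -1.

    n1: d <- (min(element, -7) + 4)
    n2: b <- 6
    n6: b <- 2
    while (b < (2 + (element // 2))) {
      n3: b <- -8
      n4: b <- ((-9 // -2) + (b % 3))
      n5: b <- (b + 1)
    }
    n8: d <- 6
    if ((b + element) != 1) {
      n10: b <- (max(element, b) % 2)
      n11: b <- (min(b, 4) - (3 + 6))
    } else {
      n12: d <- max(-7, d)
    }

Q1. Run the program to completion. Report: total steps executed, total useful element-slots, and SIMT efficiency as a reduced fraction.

Answer: 12 steps, 88 useful, 11/12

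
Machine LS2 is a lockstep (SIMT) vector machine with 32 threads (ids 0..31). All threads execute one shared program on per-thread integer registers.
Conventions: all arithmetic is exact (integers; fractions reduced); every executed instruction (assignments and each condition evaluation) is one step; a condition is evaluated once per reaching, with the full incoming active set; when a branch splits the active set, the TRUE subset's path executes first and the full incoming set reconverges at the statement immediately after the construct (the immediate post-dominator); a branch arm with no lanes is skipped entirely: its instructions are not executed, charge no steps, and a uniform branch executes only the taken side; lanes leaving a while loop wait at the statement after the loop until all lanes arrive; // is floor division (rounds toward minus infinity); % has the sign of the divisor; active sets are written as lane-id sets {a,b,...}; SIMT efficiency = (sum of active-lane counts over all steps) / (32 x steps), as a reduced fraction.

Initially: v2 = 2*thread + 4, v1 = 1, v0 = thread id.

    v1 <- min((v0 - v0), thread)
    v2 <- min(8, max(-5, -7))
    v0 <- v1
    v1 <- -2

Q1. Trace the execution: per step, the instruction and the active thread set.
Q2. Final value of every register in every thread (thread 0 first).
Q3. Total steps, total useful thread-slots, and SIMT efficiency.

step 0: v1 <- min((v0 - v0), thread) {0,1,2,3,4,5,6,7,8,9,10,11,12,13,14,15,16,17,18,19,20,21,22,23,24,25,26,27,28,29,30,31}
step 1: v2 <- min(8, max(-5, -7))    {0,1,2,3,4,5,6,7,8,9,10,11,12,13,14,15,16,17,18,19,20,21,22,23,24,25,26,27,28,29,30,31}
step 2: v0 <- v1                     {0,1,2,3,4,5,6,7,8,9,10,11,12,13,14,15,16,17,18,19,20,21,22,23,24,25,26,27,28,29,30,31}
step 3: v1 <- -2                     {0,1,2,3,4,5,6,7,8,9,10,11,12,13,14,15,16,17,18,19,20,21,22,23,24,25,26,27,28,29,30,31}

Answer: 4 steps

v2: -5,-5,-5,-5,-5,-5,-5,-5,-5,-5,-5,-5,-5,-5,-5,-5,-5,-5,-5,-5,-5,-5,-5,-5,-5,-5,-5,-5,-5,-5,-5,-5
v1: -2,-2,-2,-2,-2,-2,-2,-2,-2,-2,-2,-2,-2,-2,-2,-2,-2,-2,-2,-2,-2,-2,-2,-2,-2,-2,-2,-2,-2,-2,-2,-2
v0: 0,0,0,0,0,0,0,0,0,0,0,0,0,0,0,0,0,0,0,0,0,0,0,0,0,0,0,0,0,0,0,0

steps = 4; useful = 128; efficiency = 128/128 = 1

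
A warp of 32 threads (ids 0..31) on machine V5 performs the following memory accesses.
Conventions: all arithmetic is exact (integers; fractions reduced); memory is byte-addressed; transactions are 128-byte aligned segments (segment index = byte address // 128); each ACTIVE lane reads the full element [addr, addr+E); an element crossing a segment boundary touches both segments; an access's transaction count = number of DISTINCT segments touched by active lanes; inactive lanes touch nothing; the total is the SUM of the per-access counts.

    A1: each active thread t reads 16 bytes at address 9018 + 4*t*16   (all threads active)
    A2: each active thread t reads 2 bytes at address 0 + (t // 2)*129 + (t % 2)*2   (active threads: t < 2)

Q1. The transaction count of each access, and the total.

A1: 17 transactions
A2: 1 transaction

Answer: 17,1; total 18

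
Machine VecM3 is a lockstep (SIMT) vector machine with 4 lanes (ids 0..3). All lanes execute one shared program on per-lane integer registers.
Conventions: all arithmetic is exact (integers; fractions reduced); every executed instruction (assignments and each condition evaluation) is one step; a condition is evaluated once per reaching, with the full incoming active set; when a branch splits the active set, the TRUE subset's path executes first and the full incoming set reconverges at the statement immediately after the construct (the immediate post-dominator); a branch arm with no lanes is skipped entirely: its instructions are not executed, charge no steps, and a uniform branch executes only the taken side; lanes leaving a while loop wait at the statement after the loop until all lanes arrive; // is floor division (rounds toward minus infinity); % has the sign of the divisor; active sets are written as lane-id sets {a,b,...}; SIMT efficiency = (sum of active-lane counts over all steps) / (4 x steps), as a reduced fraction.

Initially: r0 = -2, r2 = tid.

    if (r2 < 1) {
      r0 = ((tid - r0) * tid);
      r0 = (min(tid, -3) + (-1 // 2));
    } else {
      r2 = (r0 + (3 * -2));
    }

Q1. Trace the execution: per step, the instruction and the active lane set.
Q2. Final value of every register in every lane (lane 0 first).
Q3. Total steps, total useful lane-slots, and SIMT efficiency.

step 0: eval (r2 < 1)                {0,1,2,3}
step 1: r0 <- ((tid - r0) * tid)     {0}
step 2: r0 <- (min(tid, -3) + (-1 // 2)) {0}
step 3: r2 <- (r0 + (3 * -2))        {1,2,3}

Answer: 4 steps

r0: -4,-2,-2,-2
r2: 0,-8,-8,-8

steps = 4; useful = 9; efficiency = 9/16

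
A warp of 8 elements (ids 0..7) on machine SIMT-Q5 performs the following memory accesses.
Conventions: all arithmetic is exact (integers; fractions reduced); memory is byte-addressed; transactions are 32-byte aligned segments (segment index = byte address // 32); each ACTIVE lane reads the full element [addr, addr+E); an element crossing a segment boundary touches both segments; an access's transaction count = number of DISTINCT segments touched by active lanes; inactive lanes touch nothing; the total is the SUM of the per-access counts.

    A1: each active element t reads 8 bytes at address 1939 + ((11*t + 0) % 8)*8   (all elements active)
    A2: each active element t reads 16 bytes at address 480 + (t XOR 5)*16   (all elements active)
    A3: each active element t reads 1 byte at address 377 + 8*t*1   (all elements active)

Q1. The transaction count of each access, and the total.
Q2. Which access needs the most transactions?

A1: 3 transactions
A2: 4 transactions
A3: 3 transactions

Answer: 3,4,3; total 10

Answer: A2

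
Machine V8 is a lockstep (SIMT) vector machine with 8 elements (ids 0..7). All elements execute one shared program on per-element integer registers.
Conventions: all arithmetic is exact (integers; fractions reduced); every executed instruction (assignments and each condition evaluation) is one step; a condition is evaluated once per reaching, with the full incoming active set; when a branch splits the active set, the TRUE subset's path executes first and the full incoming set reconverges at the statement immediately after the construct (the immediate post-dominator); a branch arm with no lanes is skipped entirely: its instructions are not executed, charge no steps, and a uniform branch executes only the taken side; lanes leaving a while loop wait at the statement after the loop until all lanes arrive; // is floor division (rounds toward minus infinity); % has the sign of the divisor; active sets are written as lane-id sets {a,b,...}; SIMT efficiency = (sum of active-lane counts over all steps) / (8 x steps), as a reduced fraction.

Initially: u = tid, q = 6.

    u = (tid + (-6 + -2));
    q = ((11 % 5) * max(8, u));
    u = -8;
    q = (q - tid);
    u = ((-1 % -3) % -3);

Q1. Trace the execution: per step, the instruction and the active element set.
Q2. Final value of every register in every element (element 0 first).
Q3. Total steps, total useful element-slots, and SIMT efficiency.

step 0: u <- (tid + (-6 + -2))       {0,1,2,3,4,5,6,7}
step 1: q <- ((11 % 5) * max(8, u))  {0,1,2,3,4,5,6,7}
step 2: u <- -8                      {0,1,2,3,4,5,6,7}
step 3: q <- (q - tid)               {0,1,2,3,4,5,6,7}
step 4: u <- ((-1 % -3) % -3)        {0,1,2,3,4,5,6,7}

Answer: 5 steps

u: -1,-1,-1,-1,-1,-1,-1,-1
q: 8,7,6,5,4,3,2,1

steps = 5; useful = 40; efficiency = 40/40 = 1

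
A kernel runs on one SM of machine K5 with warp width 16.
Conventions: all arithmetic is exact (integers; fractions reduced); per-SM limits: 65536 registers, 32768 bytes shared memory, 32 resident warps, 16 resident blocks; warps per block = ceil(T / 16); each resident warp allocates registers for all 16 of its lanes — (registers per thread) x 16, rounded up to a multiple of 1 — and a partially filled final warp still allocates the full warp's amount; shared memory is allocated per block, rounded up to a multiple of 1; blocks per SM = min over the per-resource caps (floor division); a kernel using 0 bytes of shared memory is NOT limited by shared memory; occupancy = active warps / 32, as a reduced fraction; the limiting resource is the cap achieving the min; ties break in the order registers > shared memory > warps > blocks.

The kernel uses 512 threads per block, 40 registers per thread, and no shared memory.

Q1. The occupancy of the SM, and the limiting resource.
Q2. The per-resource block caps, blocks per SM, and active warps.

Answer: occupancy 1, limited by warps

registers: 3 blocks
shared memory: no limit (kernel uses none)
warps: 1 block
blocks: 16 blocks

Answer: 1 block, 32 active warps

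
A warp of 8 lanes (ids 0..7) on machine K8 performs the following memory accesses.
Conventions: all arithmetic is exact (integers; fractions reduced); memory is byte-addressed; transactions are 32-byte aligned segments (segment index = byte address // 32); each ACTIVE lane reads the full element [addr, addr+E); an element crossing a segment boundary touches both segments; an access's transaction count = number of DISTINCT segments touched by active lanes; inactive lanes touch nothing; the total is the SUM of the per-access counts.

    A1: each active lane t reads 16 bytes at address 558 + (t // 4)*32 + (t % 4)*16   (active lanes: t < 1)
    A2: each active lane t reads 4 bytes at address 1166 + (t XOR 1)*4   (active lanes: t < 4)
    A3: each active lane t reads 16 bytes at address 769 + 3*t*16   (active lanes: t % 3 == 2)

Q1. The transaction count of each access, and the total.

A1: 1 transaction
A2: 1 transaction
A3: 3 transactions

Answer: 1,1,3; total 5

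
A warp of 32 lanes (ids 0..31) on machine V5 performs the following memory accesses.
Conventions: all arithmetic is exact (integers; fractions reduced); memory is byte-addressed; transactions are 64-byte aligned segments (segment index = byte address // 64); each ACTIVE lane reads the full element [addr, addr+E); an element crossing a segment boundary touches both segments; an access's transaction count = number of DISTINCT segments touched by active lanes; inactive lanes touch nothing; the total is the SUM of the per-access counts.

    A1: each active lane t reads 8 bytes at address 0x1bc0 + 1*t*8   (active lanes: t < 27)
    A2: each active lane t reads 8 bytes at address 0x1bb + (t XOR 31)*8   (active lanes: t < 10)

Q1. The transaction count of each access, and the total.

A1: 4 transactions
A2: 2 transactions

Answer: 4,2; total 6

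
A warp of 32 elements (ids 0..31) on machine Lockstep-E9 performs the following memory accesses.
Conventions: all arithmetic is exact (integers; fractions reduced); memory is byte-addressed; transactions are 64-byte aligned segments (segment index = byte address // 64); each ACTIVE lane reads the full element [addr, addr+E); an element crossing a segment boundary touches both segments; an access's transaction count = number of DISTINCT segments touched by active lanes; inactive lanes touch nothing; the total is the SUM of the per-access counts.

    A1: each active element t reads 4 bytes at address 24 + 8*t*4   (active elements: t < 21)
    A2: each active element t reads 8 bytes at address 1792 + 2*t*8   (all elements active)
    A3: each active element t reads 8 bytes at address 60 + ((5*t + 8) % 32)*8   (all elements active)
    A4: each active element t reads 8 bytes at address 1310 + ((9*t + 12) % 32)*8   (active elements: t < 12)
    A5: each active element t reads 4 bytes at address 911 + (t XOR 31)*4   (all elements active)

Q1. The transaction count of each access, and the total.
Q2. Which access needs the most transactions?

A1: 11 transactions
A2: 8 transactions
A3: 5 transactions
A4: 5 transactions
A5: 3 transactions

Answer: 11,8,5,5,3; total 32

Answer: A1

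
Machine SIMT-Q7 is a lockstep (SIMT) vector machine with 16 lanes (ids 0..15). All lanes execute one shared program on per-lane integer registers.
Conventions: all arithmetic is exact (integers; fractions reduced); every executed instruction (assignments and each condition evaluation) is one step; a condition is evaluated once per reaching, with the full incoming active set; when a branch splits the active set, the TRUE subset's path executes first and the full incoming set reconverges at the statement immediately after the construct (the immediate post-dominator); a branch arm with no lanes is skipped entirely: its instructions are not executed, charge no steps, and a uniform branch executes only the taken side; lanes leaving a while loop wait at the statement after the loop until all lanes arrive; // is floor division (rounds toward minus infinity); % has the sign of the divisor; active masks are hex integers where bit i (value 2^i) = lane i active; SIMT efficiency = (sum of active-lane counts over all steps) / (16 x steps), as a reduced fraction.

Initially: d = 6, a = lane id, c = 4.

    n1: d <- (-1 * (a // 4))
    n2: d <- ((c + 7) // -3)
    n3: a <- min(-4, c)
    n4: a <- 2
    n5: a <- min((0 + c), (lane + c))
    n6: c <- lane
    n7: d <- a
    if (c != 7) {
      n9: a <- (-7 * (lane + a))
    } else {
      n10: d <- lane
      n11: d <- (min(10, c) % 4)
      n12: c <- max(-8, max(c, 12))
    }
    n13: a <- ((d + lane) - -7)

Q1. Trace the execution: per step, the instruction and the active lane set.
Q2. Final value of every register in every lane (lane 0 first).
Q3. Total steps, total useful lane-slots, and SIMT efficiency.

step 0: d <- (-1 * (a // 4))         0xffff
step 1: d <- ((c + 7) // -3)         0xffff
step 2: a <- min(-4, c)              0xffff
step 3: a <- 2                       0xffff
step 4: a <- min((0 + c), (lane + c)) 0xffff
step 5: c <- lane                    0xffff
step 6: d <- a                       0xffff
step 7: eval (c != 7)                0xffff
step 8: a <- (-7 * (lane + a))       0xff7f
step 9: d <- lane                    0x0080
step 10: d <- (min(10, c) % 4)        0x0080
step 11: c <- max(-8, max(c, 12))     0x0080
step 12: a <- ((d + lane) - -7)       0xffff

Answer: 13 steps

d: 4,4,4,4,4,4,4,3,4,4,4,4,4,4,4,4
a: 11,12,13,14,15,16,17,17,19,20,21,22,23,24,25,26
c: 0,1,2,3,4,5,6,12,8,9,10,11,12,13,14,15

steps = 13; useful = 162; efficiency = 162/208 = 81/104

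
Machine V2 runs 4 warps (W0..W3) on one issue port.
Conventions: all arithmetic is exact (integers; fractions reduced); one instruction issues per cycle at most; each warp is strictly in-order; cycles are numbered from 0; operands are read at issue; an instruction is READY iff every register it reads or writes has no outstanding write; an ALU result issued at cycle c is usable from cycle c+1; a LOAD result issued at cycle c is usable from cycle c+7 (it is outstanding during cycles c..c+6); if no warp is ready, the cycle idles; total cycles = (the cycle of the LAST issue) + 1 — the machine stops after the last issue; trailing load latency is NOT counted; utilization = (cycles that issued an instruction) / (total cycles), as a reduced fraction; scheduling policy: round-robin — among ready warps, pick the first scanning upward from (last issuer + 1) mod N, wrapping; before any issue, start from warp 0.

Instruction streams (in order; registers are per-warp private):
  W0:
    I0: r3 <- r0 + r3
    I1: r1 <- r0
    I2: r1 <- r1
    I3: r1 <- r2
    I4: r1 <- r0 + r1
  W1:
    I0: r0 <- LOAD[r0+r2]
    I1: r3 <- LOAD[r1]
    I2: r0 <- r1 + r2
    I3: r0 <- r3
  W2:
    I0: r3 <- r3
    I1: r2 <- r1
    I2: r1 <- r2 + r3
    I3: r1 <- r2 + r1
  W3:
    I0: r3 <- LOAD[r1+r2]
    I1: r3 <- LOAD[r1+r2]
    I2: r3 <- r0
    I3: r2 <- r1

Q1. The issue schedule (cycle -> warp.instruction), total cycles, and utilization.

cycle 0: W0.I0
cycle 1: W1.I0
cycle 2: W2.I0
cycle 3: W3.I0
cycle 4: W0.I1
cycle 5: W1.I1
cycle 6: W2.I1
cycle 7: W0.I2
cycle 8: W1.I2
cycle 9: W2.I2
cycle 10: W3.I1
cycle 11: W0.I3
cycle 12: W1.I3
cycle 13: W2.I3
cycle 14: W0.I4
cycle 15: idle
cycle 16: idle
cycle 17: W3.I2
cycle 18: W3.I3

Answer: 19 cycles, utilization 17/19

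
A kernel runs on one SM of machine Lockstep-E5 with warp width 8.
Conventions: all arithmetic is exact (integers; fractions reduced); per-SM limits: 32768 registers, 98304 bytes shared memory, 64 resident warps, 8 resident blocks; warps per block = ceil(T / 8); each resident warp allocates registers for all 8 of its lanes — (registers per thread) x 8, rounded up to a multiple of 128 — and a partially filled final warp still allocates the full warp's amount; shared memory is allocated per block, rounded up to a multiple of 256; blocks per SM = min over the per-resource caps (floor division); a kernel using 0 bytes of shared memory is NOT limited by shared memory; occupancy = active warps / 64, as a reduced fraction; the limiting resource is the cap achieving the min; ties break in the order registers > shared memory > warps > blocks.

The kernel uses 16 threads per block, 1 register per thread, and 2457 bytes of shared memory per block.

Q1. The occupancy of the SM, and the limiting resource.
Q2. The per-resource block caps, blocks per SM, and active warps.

Answer: occupancy 1/4, limited by blocks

registers: 128 blocks
shared memory: 38 blocks
warps: 32 blocks
blocks: 8 blocks

Answer: 8 blocks, 16 active warps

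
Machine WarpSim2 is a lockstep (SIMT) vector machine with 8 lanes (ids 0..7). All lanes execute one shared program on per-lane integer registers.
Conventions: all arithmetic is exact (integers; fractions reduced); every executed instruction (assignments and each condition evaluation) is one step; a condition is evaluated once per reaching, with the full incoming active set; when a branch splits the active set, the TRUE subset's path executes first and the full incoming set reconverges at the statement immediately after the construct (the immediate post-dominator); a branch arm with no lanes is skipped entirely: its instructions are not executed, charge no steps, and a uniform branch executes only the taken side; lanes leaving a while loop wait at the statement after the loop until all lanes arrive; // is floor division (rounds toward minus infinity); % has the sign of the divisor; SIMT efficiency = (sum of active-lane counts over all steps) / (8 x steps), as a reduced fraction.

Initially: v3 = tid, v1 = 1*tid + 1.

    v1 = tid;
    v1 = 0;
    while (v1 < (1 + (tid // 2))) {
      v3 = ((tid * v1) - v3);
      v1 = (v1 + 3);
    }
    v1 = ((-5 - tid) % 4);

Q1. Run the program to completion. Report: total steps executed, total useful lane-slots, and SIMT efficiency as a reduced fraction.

Answer: 10 steps, 62 useful, 31/40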